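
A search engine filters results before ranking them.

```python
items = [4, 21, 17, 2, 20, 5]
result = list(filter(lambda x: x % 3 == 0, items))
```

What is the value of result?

Step 1: Filter elements divisible by 3:
  4 % 3 = 1: removed
  21 % 3 = 0: kept
  17 % 3 = 2: removed
  2 % 3 = 2: removed
  20 % 3 = 2: removed
  5 % 3 = 2: removed
Therefore result = [21].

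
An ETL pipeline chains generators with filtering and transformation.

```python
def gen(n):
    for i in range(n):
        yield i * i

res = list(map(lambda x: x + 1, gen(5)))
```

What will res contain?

Step 1: gen(5) yields squares: [0, 1, 4, 9, 16].
Step 2: map adds 1 to each: [1, 2, 5, 10, 17].
Therefore res = [1, 2, 5, 10, 17].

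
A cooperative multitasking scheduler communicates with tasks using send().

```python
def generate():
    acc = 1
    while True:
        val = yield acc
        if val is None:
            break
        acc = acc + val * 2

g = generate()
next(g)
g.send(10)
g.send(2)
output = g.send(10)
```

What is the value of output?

Step 1: next() -> yield acc=1.
Step 2: send(10) -> val=10, acc = 1 + 10*2 = 21, yield 21.
Step 3: send(2) -> val=2, acc = 21 + 2*2 = 25, yield 25.
Step 4: send(10) -> val=10, acc = 25 + 10*2 = 45, yield 45.
Therefore output = 45.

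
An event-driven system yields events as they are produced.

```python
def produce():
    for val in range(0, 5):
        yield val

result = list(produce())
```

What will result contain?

Step 1: The generator yields each value from range(0, 5).
Step 2: list() consumes all yields: [0, 1, 2, 3, 4].
Therefore result = [0, 1, 2, 3, 4].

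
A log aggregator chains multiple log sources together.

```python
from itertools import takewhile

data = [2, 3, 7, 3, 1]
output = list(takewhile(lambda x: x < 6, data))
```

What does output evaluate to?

Step 1: takewhile stops at first element >= 6:
  2 < 6: take
  3 < 6: take
  7 >= 6: stop
Therefore output = [2, 3].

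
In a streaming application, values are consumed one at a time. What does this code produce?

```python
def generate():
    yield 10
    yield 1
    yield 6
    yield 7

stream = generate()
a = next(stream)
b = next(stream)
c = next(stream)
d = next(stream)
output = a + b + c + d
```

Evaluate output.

Step 1: Create generator and consume all values:
  a = next(stream) = 10
  b = next(stream) = 1
  c = next(stream) = 6
  d = next(stream) = 7
Step 2: output = 10 + 1 + 6 + 7 = 24.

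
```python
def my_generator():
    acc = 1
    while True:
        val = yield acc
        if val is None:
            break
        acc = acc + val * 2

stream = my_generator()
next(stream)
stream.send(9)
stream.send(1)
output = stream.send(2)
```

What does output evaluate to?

Step 1: next() -> yield acc=1.
Step 2: send(9) -> val=9, acc = 1 + 9*2 = 19, yield 19.
Step 3: send(1) -> val=1, acc = 19 + 1*2 = 21, yield 21.
Step 4: send(2) -> val=2, acc = 21 + 2*2 = 25, yield 25.
Therefore output = 25.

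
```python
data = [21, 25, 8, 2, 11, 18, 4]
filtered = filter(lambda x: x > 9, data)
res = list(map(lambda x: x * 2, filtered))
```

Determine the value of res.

Step 1: Filter data for elements > 9:
  21: kept
  25: kept
  8: removed
  2: removed
  11: kept
  18: kept
  4: removed
Step 2: Map x * 2 on filtered [21, 25, 11, 18]:
  21 -> 42
  25 -> 50
  11 -> 22
  18 -> 36
Therefore res = [42, 50, 22, 36].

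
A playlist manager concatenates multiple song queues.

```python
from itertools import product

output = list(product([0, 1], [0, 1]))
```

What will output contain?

Step 1: product([0, 1], [0, 1]) gives all pairs:
  (0, 0)
  (0, 1)
  (1, 0)
  (1, 1)
Therefore output = [(0, 0), (0, 1), (1, 0), (1, 1)].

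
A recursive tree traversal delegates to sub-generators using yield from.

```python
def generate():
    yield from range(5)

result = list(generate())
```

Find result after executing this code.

Step 1: yield from delegates to the iterable, yielding each element.
Step 2: Collected values: [0, 1, 2, 3, 4].
Therefore result = [0, 1, 2, 3, 4].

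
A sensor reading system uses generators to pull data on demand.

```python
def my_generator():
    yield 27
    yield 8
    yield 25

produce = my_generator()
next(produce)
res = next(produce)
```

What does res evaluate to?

Step 1: my_generator() creates a generator.
Step 2: next(produce) yields 27 (consumed and discarded).
Step 3: next(produce) yields 8, assigned to res.
Therefore res = 8.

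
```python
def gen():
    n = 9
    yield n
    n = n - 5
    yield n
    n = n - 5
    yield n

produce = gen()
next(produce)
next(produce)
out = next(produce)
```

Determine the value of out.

Step 1: Trace through generator execution:
  Yield 1: n starts at 9, yield 9
  Yield 2: n = 9 - 5 = 4, yield 4
  Yield 3: n = 4 - 5 = -1, yield -1
Step 2: First next() gets 9, second next() gets the second value, third next() yields -1.
Therefore out = -1.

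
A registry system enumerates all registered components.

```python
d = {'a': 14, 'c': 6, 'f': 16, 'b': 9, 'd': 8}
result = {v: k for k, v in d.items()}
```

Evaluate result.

Step 1: Invert dict (swap keys and values):
  'a': 14 -> 14: 'a'
  'c': 6 -> 6: 'c'
  'f': 16 -> 16: 'f'
  'b': 9 -> 9: 'b'
  'd': 8 -> 8: 'd'
Therefore result = {14: 'a', 6: 'c', 16: 'f', 9: 'b', 8: 'd'}.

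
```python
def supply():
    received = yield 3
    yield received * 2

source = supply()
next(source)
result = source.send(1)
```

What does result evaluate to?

Step 1: next(source) advances to first yield, producing 3.
Step 2: send(1) resumes, received = 1.
Step 3: yield received * 2 = 1 * 2 = 2.
Therefore result = 2.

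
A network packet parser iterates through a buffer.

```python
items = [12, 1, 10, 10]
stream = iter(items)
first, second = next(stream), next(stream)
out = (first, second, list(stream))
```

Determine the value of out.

Step 1: Create iterator over [12, 1, 10, 10].
Step 2: first = 12, second = 1.
Step 3: Remaining elements: [10, 10].
Therefore out = (12, 1, [10, 10]).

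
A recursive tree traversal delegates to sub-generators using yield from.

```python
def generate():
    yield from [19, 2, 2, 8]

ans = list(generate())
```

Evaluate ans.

Step 1: yield from delegates to the iterable, yielding each element.
Step 2: Collected values: [19, 2, 2, 8].
Therefore ans = [19, 2, 2, 8].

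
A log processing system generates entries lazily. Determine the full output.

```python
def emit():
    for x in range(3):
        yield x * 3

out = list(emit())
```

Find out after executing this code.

Step 1: For each x in range(3), yield x * 3:
  x=0: yield 0 * 3 = 0
  x=1: yield 1 * 3 = 3
  x=2: yield 2 * 3 = 6
Therefore out = [0, 3, 6].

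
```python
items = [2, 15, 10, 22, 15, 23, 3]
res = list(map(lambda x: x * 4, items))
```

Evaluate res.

Step 1: Apply lambda x: x * 4 to each element:
  2 -> 8
  15 -> 60
  10 -> 40
  22 -> 88
  15 -> 60
  23 -> 92
  3 -> 12
Therefore res = [8, 60, 40, 88, 60, 92, 12].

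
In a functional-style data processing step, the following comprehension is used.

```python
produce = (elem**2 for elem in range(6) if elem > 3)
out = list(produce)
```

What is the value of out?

Step 1: For range(6), keep elem > 3, then square:
  elem=0: 0 <= 3, excluded
  elem=1: 1 <= 3, excluded
  elem=2: 2 <= 3, excluded
  elem=3: 3 <= 3, excluded
  elem=4: 4 > 3, yield 4**2 = 16
  elem=5: 5 > 3, yield 5**2 = 25
Therefore out = [16, 25].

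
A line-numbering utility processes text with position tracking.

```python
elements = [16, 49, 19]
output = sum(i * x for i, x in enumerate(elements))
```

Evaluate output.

Step 1: Compute i * x for each (i, x) in enumerate([16, 49, 19]):
  i=0, x=16: 0*16 = 0
  i=1, x=49: 1*49 = 49
  i=2, x=19: 2*19 = 38
Step 2: sum = 0 + 49 + 38 = 87.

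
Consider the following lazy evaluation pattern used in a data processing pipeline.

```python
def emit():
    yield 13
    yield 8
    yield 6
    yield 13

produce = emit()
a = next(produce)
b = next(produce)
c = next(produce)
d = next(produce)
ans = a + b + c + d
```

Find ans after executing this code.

Step 1: Create generator and consume all values:
  a = next(produce) = 13
  b = next(produce) = 8
  c = next(produce) = 6
  d = next(produce) = 13
Step 2: ans = 13 + 8 + 6 + 13 = 40.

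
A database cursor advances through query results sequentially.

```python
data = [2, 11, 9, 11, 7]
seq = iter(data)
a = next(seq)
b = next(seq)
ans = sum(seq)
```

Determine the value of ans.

Step 1: Create iterator over [2, 11, 9, 11, 7].
Step 2: a = next() = 2, b = next() = 11.
Step 3: sum() of remaining [9, 11, 7] = 27.
Therefore ans = 27.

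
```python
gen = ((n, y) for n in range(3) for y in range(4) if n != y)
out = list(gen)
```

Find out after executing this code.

Step 1: Nested generator over range(3) x range(4) where n != y:
  (0, 0): excluded (n == y)
  (0, 1): included
  (0, 2): included
  (0, 3): included
  (1, 0): included
  (1, 1): excluded (n == y)
  (1, 2): included
  (1, 3): included
  (2, 0): included
  (2, 1): included
  (2, 2): excluded (n == y)
  (2, 3): included
Therefore out = [(0, 1), (0, 2), (0, 3), (1, 0), (1, 2), (1, 3), (2, 0), (2, 1), (2, 3)].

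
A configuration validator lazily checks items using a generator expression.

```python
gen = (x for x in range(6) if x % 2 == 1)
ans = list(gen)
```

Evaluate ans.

Step 1: Filter range(6) keeping only odd values:
  x=0: even, excluded
  x=1: odd, included
  x=2: even, excluded
  x=3: odd, included
  x=4: even, excluded
  x=5: odd, included
Therefore ans = [1, 3, 5].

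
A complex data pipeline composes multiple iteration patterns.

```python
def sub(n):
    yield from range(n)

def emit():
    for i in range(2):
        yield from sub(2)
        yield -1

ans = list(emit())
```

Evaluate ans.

Step 1: For each i in range(2):
  i=0: yield from sub(2) -> [0, 1], then yield -1
  i=1: yield from sub(2) -> [0, 1], then yield -1
Therefore ans = [0, 1, -1, 0, 1, -1].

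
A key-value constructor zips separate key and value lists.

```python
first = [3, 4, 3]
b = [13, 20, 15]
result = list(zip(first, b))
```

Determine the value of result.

Step 1: zip pairs elements at same index:
  Index 0: (3, 13)
  Index 1: (4, 20)
  Index 2: (3, 15)
Therefore result = [(3, 13), (4, 20), (3, 15)].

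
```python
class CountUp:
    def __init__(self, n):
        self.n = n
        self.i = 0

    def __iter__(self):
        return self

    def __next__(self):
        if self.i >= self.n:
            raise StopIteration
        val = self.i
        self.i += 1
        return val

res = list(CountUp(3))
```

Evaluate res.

Step 1: CountUp(3) creates an iterator counting 0 to 2.
Step 2: list() consumes all values: [0, 1, 2].
Therefore res = [0, 1, 2].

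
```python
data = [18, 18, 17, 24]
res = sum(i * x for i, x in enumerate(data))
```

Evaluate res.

Step 1: Compute i * x for each (i, x) in enumerate([18, 18, 17, 24]):
  i=0, x=18: 0*18 = 0
  i=1, x=18: 1*18 = 18
  i=2, x=17: 2*17 = 34
  i=3, x=24: 3*24 = 72
Step 2: sum = 0 + 18 + 34 + 72 = 124.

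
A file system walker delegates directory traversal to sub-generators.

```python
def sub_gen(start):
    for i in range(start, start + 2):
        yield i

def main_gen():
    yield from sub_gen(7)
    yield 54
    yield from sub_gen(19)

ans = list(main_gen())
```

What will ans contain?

Step 1: main_gen() delegates to sub_gen(7):
  yield 7
  yield 8
Step 2: yield 54
Step 3: Delegates to sub_gen(19):
  yield 19
  yield 20
Therefore ans = [7, 8, 54, 19, 20].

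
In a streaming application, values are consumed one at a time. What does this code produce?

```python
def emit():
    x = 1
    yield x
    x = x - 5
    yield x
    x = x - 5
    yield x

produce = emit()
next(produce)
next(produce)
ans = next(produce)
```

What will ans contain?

Step 1: Trace through generator execution:
  Yield 1: x starts at 1, yield 1
  Yield 2: x = 1 - 5 = -4, yield -4
  Yield 3: x = -4 - 5 = -9, yield -9
Step 2: First next() gets 1, second next() gets the second value, third next() yields -9.
Therefore ans = -9.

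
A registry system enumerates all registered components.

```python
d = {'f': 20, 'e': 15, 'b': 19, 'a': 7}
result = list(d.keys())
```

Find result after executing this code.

Step 1: d.keys() returns the dictionary keys in insertion order.
Therefore result = ['f', 'e', 'b', 'a'].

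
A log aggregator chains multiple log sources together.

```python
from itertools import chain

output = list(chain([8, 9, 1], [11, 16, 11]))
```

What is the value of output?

Step 1: chain() concatenates iterables: [8, 9, 1] + [11, 16, 11].
Therefore output = [8, 9, 1, 11, 16, 11].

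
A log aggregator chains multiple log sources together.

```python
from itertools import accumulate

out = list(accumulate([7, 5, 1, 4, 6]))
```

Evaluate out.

Step 1: accumulate computes running sums:
  + 7 = 7
  + 5 = 12
  + 1 = 13
  + 4 = 17
  + 6 = 23
Therefore out = [7, 12, 13, 17, 23].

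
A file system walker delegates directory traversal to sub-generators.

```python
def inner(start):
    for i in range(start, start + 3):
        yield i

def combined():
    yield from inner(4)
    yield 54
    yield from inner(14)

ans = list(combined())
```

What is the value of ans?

Step 1: combined() delegates to inner(4):
  yield 4
  yield 5
  yield 6
Step 2: yield 54
Step 3: Delegates to inner(14):
  yield 14
  yield 15
  yield 16
Therefore ans = [4, 5, 6, 54, 14, 15, 16].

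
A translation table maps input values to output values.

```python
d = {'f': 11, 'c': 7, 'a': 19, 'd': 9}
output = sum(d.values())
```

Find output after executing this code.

Step 1: d.values() = [11, 7, 19, 9].
Step 2: sum = 46.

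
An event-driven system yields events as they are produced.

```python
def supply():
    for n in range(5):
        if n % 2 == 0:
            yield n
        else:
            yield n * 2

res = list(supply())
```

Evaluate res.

Step 1: For each n in range(5), yield n if even, else n*2:
  n=0 (even): yield 0
  n=1 (odd): yield 1*2 = 2
  n=2 (even): yield 2
  n=3 (odd): yield 3*2 = 6
  n=4 (even): yield 4
Therefore res = [0, 2, 2, 6, 4].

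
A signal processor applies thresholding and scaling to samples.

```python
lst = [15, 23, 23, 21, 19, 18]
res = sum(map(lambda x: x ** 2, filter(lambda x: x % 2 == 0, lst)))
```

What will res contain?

Step 1: Filter even numbers from [15, 23, 23, 21, 19, 18]: [18]
Step 2: Square each: [324]
Step 3: Sum = 324.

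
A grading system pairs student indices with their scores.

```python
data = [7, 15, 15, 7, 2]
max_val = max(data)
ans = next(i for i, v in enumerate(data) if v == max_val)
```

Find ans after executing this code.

Step 1: max([7, 15, 15, 7, 2]) = 15.
Step 2: Find first index where value == 15:
  Index 0: 7 != 15
  Index 1: 15 == 15, found!
Therefore ans = 1.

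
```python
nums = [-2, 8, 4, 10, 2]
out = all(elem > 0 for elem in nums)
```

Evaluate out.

Step 1: Check elem > 0 for each element in [-2, 8, 4, 10, 2]:
  -2 > 0: False
  8 > 0: True
  4 > 0: True
  10 > 0: True
  2 > 0: True
Step 2: all() returns False.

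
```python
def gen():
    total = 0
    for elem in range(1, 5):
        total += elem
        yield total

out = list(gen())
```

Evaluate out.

Step 1: Generator accumulates running sum:
  elem=1: total = 1, yield 1
  elem=2: total = 3, yield 3
  elem=3: total = 6, yield 6
  elem=4: total = 10, yield 10
Therefore out = [1, 3, 6, 10].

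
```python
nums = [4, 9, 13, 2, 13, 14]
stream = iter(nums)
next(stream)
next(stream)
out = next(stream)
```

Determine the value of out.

Step 1: Create iterator over [4, 9, 13, 2, 13, 14].
Step 2: next() consumes 4.
Step 3: next() consumes 9.
Step 4: next() returns 13.
Therefore out = 13.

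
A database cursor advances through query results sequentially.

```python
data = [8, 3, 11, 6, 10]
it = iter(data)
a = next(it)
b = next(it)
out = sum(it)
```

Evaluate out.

Step 1: Create iterator over [8, 3, 11, 6, 10].
Step 2: a = next() = 8, b = next() = 3.
Step 3: sum() of remaining [11, 6, 10] = 27.
Therefore out = 27.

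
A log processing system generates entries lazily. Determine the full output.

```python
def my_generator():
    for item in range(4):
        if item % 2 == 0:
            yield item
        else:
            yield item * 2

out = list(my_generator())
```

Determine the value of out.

Step 1: For each item in range(4), yield item if even, else item*2:
  item=0 (even): yield 0
  item=1 (odd): yield 1*2 = 2
  item=2 (even): yield 2
  item=3 (odd): yield 3*2 = 6
Therefore out = [0, 2, 2, 6].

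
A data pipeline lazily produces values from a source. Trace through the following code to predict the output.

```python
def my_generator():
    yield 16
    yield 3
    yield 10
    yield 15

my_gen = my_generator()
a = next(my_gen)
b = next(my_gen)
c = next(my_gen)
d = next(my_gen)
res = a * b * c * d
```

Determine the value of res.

Step 1: Create generator and consume all values:
  a = next(my_gen) = 16
  b = next(my_gen) = 3
  c = next(my_gen) = 10
  d = next(my_gen) = 15
Step 2: res = 16 * 3 * 10 * 15 = 7200.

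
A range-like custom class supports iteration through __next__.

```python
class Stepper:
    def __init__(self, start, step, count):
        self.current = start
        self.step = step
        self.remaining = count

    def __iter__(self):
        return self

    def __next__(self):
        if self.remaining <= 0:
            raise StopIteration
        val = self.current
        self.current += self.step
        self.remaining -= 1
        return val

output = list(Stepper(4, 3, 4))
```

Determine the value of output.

Step 1: Stepper starts at 4, increments by 3, for 4 steps:
  Yield 4, then current += 3
  Yield 7, then current += 3
  Yield 10, then current += 3
  Yield 13, then current += 3
Therefore output = [4, 7, 10, 13].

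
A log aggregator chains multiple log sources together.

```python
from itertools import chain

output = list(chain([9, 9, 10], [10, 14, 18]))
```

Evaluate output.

Step 1: chain() concatenates iterables: [9, 9, 10] + [10, 14, 18].
Therefore output = [9, 9, 10, 10, 14, 18].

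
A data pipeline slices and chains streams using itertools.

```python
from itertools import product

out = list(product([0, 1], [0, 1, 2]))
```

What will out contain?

Step 1: product([0, 1], [0, 1, 2]) gives all pairs:
  (0, 0)
  (0, 1)
  (0, 2)
  (1, 0)
  (1, 1)
  (1, 2)
Therefore out = [(0, 0), (0, 1), (0, 2), (1, 0), (1, 1), (1, 2)].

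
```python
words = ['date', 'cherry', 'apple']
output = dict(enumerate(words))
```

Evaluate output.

Step 1: enumerate pairs indices with words:
  0 -> 'date'
  1 -> 'cherry'
  2 -> 'apple'
Therefore output = {0: 'date', 1: 'cherry', 2: 'apple'}.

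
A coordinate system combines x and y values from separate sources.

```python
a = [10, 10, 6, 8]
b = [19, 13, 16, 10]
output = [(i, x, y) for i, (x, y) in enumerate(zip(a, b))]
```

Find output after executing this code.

Step 1: enumerate(zip(a, b)) gives index with paired elements:
  i=0: (10, 19)
  i=1: (10, 13)
  i=2: (6, 16)
  i=3: (8, 10)
Therefore output = [(0, 10, 19), (1, 10, 13), (2, 6, 16), (3, 8, 10)].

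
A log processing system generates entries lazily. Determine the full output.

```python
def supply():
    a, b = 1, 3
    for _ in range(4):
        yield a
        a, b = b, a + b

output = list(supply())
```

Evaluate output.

Step 1: Fibonacci-like sequence starting with a=1, b=3:
  Iteration 1: yield a=1, then a,b = 3,4
  Iteration 2: yield a=3, then a,b = 4,7
  Iteration 3: yield a=4, then a,b = 7,11
  Iteration 4: yield a=7, then a,b = 11,18
Therefore output = [1, 3, 4, 7].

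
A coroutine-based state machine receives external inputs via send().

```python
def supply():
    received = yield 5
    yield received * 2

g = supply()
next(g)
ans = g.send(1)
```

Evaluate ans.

Step 1: next(g) advances to first yield, producing 5.
Step 2: send(1) resumes, received = 1.
Step 3: yield received * 2 = 1 * 2 = 2.
Therefore ans = 2.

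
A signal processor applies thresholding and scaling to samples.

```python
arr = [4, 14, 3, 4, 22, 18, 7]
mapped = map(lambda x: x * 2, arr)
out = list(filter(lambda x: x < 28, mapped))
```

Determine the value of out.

Step 1: Map x * 2:
  4 -> 8
  14 -> 28
  3 -> 6
  4 -> 8
  22 -> 44
  18 -> 36
  7 -> 14
Step 2: Filter for < 28:
  8: kept
  28: removed
  6: kept
  8: kept
  44: removed
  36: removed
  14: kept
Therefore out = [8, 6, 8, 14].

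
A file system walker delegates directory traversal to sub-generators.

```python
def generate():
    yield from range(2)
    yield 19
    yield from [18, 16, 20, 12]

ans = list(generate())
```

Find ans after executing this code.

Step 1: Trace yields in order:
  yield 0
  yield 1
  yield 19
  yield 18
  yield 16
  yield 20
  yield 12
Therefore ans = [0, 1, 19, 18, 16, 20, 12].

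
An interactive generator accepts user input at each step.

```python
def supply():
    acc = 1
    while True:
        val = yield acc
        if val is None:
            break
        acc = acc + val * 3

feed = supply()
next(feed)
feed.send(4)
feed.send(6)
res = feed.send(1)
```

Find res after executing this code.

Step 1: next() -> yield acc=1.
Step 2: send(4) -> val=4, acc = 1 + 4*3 = 13, yield 13.
Step 3: send(6) -> val=6, acc = 13 + 6*3 = 31, yield 31.
Step 4: send(1) -> val=1, acc = 31 + 1*3 = 34, yield 34.
Therefore res = 34.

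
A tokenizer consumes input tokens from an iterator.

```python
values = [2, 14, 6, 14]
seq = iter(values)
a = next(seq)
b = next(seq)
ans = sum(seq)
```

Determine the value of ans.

Step 1: Create iterator over [2, 14, 6, 14].
Step 2: a = next() = 2, b = next() = 14.
Step 3: sum() of remaining [6, 14] = 20.
Therefore ans = 20.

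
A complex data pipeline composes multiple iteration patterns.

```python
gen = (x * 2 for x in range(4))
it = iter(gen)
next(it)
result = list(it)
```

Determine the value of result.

Step 1: Generator produces [0, 2, 4, 6].
Step 2: next(it) consumes first element (0).
Step 3: list(it) collects remaining: [2, 4, 6].
Therefore result = [2, 4, 6].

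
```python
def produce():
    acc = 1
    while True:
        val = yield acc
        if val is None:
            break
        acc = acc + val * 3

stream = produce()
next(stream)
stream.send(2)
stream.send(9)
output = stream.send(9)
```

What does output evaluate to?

Step 1: next() -> yield acc=1.
Step 2: send(2) -> val=2, acc = 1 + 2*3 = 7, yield 7.
Step 3: send(9) -> val=9, acc = 7 + 9*3 = 34, yield 34.
Step 4: send(9) -> val=9, acc = 34 + 9*3 = 61, yield 61.
Therefore output = 61.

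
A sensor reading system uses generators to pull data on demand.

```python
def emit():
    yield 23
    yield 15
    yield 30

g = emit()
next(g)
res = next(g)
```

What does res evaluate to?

Step 1: emit() creates a generator.
Step 2: next(g) yields 23 (consumed and discarded).
Step 3: next(g) yields 15, assigned to res.
Therefore res = 15.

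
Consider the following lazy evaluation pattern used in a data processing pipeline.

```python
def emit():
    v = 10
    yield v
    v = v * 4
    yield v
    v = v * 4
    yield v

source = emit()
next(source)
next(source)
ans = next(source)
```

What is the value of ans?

Step 1: Trace through generator execution:
  Yield 1: v starts at 10, yield 10
  Yield 2: v = 10 * 4 = 40, yield 40
  Yield 3: v = 40 * 4 = 160, yield 160
Step 2: First next() gets 10, second next() gets the second value, third next() yields 160.
Therefore ans = 160.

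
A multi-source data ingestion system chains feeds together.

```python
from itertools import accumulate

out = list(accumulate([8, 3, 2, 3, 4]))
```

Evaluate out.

Step 1: accumulate computes running sums:
  + 8 = 8
  + 3 = 11
  + 2 = 13
  + 3 = 16
  + 4 = 20
Therefore out = [8, 11, 13, 16, 20].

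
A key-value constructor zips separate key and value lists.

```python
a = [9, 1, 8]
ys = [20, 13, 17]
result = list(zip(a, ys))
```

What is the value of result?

Step 1: zip pairs elements at same index:
  Index 0: (9, 20)
  Index 1: (1, 13)
  Index 2: (8, 17)
Therefore result = [(9, 20), (1, 13), (8, 17)].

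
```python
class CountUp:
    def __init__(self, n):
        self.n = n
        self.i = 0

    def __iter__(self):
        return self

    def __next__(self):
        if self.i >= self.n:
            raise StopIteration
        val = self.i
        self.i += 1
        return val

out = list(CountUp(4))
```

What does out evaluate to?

Step 1: CountUp(4) creates an iterator counting 0 to 3.
Step 2: list() consumes all values: [0, 1, 2, 3].
Therefore out = [0, 1, 2, 3].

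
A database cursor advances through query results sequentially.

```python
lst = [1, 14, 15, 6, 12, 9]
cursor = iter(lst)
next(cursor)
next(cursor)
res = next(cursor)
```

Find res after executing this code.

Step 1: Create iterator over [1, 14, 15, 6, 12, 9].
Step 2: next() consumes 1.
Step 3: next() consumes 14.
Step 4: next() returns 15.
Therefore res = 15.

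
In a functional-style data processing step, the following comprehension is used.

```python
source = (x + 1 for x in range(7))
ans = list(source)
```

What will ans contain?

Step 1: For each x in range(7), compute x+1:
  x=0: 0+1 = 1
  x=1: 1+1 = 2
  x=2: 2+1 = 3
  x=3: 3+1 = 4
  x=4: 4+1 = 5
  x=5: 5+1 = 6
  x=6: 6+1 = 7
Therefore ans = [1, 2, 3, 4, 5, 6, 7].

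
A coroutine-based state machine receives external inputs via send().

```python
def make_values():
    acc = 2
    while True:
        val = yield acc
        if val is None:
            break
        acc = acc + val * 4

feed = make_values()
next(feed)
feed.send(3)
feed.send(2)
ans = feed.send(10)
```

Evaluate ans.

Step 1: next() -> yield acc=2.
Step 2: send(3) -> val=3, acc = 2 + 3*4 = 14, yield 14.
Step 3: send(2) -> val=2, acc = 14 + 2*4 = 22, yield 22.
Step 4: send(10) -> val=10, acc = 22 + 10*4 = 62, yield 62.
Therefore ans = 62.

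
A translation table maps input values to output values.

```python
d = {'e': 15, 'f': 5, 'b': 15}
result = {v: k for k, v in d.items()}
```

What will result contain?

Step 1: Invert dict (swap keys and values):
  'e': 15 -> 15: 'e'
  'f': 5 -> 5: 'f'
  'b': 15 -> 15: 'b'
Therefore result = {15: 'b', 5: 'f'}.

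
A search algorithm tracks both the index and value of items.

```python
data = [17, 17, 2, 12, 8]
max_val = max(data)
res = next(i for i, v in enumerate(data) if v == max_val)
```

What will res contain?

Step 1: max([17, 17, 2, 12, 8]) = 17.
Step 2: Find first index where value == 17:
  Index 0: 17 == 17, found!
Therefore res = 0.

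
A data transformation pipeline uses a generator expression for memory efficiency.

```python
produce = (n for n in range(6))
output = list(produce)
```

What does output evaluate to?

Step 1: Generator expression iterates range(6): [0, 1, 2, 3, 4, 5].
Step 2: list() collects all values.
Therefore output = [0, 1, 2, 3, 4, 5].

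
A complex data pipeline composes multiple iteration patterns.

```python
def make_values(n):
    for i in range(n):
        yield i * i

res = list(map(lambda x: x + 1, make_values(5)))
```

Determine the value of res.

Step 1: make_values(5) yields squares: [0, 1, 4, 9, 16].
Step 2: map adds 1 to each: [1, 2, 5, 10, 17].
Therefore res = [1, 2, 5, 10, 17].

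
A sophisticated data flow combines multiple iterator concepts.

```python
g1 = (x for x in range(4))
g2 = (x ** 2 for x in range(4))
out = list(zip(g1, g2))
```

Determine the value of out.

Step 1: g1 produces [0, 1, 2, 3].
Step 2: g2 produces [0, 1, 4, 9].
Step 3: zip pairs them: [(0, 0), (1, 1), (2, 4), (3, 9)].
Therefore out = [(0, 0), (1, 1), (2, 4), (3, 9)].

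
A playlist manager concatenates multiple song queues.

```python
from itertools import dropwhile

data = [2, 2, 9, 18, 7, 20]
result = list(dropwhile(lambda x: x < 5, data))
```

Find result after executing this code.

Step 1: dropwhile drops elements while < 5:
  2 < 5: dropped
  2 < 5: dropped
  9: kept (dropping stopped)
Step 2: Remaining elements kept regardless of condition.
Therefore result = [9, 18, 7, 20].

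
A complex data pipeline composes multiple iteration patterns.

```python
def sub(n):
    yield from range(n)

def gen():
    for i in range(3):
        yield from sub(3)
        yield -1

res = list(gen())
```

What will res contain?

Step 1: For each i in range(3):
  i=0: yield from sub(3) -> [0, 1, 2], then yield -1
  i=1: yield from sub(3) -> [0, 1, 2], then yield -1
  i=2: yield from sub(3) -> [0, 1, 2], then yield -1
Therefore res = [0, 1, 2, -1, 0, 1, 2, -1, 0, 1, 2, -1].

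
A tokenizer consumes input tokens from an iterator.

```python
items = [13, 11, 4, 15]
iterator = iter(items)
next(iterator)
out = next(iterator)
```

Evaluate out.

Step 1: Create iterator over [13, 11, 4, 15].
Step 2: next() consumes 13.
Step 3: next() returns 11.
Therefore out = 11.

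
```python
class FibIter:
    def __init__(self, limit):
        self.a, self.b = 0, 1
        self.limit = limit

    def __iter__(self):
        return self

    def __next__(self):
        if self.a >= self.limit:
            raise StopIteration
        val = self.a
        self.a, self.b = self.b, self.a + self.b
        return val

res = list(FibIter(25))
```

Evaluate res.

Step 1: Fibonacci-like sequence (a=0, b=1) until >= 25:
  Yield 0, then a,b = 1,1
  Yield 1, then a,b = 1,2
  Yield 1, then a,b = 2,3
  Yield 2, then a,b = 3,5
  Yield 3, then a,b = 5,8
  Yield 5, then a,b = 8,13
  Yield 8, then a,b = 13,21
  Yield 13, then a,b = 21,34
  Yield 21, then a,b = 34,55
Step 2: 34 >= 25, stop.
Therefore res = [0, 1, 1, 2, 3, 5, 8, 13, 21].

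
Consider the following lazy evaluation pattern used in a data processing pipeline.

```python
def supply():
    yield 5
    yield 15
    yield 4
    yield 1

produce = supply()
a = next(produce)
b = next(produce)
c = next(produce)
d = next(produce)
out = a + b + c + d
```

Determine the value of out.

Step 1: Create generator and consume all values:
  a = next(produce) = 5
  b = next(produce) = 15
  c = next(produce) = 4
  d = next(produce) = 1
Step 2: out = 5 + 15 + 4 + 1 = 25.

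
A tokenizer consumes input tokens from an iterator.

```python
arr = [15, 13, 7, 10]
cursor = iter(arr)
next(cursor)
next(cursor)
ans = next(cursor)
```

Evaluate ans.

Step 1: Create iterator over [15, 13, 7, 10].
Step 2: next() consumes 15.
Step 3: next() consumes 13.
Step 4: next() returns 7.
Therefore ans = 7.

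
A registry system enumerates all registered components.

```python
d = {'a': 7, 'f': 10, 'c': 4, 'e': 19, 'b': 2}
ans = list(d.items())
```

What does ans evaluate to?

Step 1: d.items() returns (key, value) pairs in insertion order.
Therefore ans = [('a', 7), ('f', 10), ('c', 4), ('e', 19), ('b', 2)].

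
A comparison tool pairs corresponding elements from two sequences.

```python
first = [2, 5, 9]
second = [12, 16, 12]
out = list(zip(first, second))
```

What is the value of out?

Step 1: zip pairs elements at same index:
  Index 0: (2, 12)
  Index 1: (5, 16)
  Index 2: (9, 12)
Therefore out = [(2, 12), (5, 16), (9, 12)].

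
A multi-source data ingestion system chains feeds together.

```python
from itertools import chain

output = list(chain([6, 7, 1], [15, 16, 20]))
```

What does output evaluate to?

Step 1: chain() concatenates iterables: [6, 7, 1] + [15, 16, 20].
Therefore output = [6, 7, 1, 15, 16, 20].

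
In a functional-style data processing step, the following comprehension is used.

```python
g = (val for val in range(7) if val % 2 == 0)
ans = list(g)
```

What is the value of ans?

Step 1: Filter range(7) keeping only even values:
  val=0: even, included
  val=1: odd, excluded
  val=2: even, included
  val=3: odd, excluded
  val=4: even, included
  val=5: odd, excluded
  val=6: even, included
Therefore ans = [0, 2, 4, 6].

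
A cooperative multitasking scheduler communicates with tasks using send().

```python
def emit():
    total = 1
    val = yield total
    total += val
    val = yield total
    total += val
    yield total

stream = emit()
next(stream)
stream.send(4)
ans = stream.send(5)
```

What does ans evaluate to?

Step 1: next() -> yield total=1.
Step 2: send(4) -> val=4, total = 1+4 = 5, yield 5.
Step 3: send(5) -> val=5, total = 5+5 = 10, yield 10.
Therefore ans = 10.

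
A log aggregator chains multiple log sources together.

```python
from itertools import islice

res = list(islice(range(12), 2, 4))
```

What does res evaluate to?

Step 1: islice(range(12), 2, 4) takes elements at indices [2, 4).
Step 2: Elements: [2, 3].
Therefore res = [2, 3].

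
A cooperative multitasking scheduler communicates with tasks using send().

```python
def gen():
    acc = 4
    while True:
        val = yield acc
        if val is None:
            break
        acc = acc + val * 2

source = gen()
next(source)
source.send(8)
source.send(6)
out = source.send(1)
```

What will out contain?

Step 1: next() -> yield acc=4.
Step 2: send(8) -> val=8, acc = 4 + 8*2 = 20, yield 20.
Step 3: send(6) -> val=6, acc = 20 + 6*2 = 32, yield 32.
Step 4: send(1) -> val=1, acc = 32 + 1*2 = 34, yield 34.
Therefore out = 34.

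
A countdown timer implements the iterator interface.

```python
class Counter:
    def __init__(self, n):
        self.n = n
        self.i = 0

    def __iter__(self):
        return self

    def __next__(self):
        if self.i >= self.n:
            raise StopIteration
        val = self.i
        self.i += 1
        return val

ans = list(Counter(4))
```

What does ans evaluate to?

Step 1: Counter(4) creates an iterator counting 0 to 3.
Step 2: list() consumes all values: [0, 1, 2, 3].
Therefore ans = [0, 1, 2, 3].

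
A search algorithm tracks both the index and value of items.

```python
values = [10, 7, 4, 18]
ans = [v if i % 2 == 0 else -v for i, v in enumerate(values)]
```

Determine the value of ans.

Step 1: For each (i, v), keep v if i is even, negate if odd:
  i=0 (even): keep 10
  i=1 (odd): negate to -7
  i=2 (even): keep 4
  i=3 (odd): negate to -18
Therefore ans = [10, -7, 4, -18].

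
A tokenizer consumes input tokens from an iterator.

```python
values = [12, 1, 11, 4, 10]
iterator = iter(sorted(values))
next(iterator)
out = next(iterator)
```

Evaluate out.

Step 1: sorted([12, 1, 11, 4, 10]) = [1, 4, 10, 11, 12].
Step 2: Create iterator and skip 1 elements.
Step 3: next() returns 4.
Therefore out = 4.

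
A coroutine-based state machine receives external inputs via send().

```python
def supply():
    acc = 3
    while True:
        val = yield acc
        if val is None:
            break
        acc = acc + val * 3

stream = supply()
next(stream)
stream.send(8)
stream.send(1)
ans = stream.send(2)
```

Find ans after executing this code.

Step 1: next() -> yield acc=3.
Step 2: send(8) -> val=8, acc = 3 + 8*3 = 27, yield 27.
Step 3: send(1) -> val=1, acc = 27 + 1*3 = 30, yield 30.
Step 4: send(2) -> val=2, acc = 30 + 2*3 = 36, yield 36.
Therefore ans = 36.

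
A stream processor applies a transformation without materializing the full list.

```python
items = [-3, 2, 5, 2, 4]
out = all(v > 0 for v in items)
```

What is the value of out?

Step 1: Check v > 0 for each element in [-3, 2, 5, 2, 4]:
  -3 > 0: False
  2 > 0: True
  5 > 0: True
  2 > 0: True
  4 > 0: True
Step 2: all() returns False.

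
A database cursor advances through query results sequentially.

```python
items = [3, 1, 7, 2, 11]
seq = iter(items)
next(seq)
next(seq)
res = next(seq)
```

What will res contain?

Step 1: Create iterator over [3, 1, 7, 2, 11].
Step 2: next() consumes 3.
Step 3: next() consumes 1.
Step 4: next() returns 7.
Therefore res = 7.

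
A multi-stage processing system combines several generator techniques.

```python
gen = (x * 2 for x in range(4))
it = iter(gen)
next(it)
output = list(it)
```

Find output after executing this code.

Step 1: Generator produces [0, 2, 4, 6].
Step 2: next(it) consumes first element (0).
Step 3: list(it) collects remaining: [2, 4, 6].
Therefore output = [2, 4, 6].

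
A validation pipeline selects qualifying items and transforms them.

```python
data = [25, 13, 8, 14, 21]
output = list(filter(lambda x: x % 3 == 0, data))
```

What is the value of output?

Step 1: Filter elements divisible by 3:
  25 % 3 = 1: removed
  13 % 3 = 1: removed
  8 % 3 = 2: removed
  14 % 3 = 2: removed
  21 % 3 = 0: kept
Therefore output = [21].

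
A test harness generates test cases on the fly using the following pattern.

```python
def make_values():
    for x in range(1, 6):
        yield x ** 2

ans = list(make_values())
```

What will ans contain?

Step 1: For each x in range(1, 6), yield x**2:
  x=1: yield 1**2 = 1
  x=2: yield 2**2 = 4
  x=3: yield 3**2 = 9
  x=4: yield 4**2 = 16
  x=5: yield 5**2 = 25
Therefore ans = [1, 4, 9, 16, 25].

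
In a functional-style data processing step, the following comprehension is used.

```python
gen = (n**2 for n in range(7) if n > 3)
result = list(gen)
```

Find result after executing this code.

Step 1: For range(7), keep n > 3, then square:
  n=0: 0 <= 3, excluded
  n=1: 1 <= 3, excluded
  n=2: 2 <= 3, excluded
  n=3: 3 <= 3, excluded
  n=4: 4 > 3, yield 4**2 = 16
  n=5: 5 > 3, yield 5**2 = 25
  n=6: 6 > 3, yield 6**2 = 36
Therefore result = [16, 25, 36].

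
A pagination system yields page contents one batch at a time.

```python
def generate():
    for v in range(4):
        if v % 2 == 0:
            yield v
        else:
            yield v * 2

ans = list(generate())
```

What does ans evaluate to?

Step 1: For each v in range(4), yield v if even, else v*2:
  v=0 (even): yield 0
  v=1 (odd): yield 1*2 = 2
  v=2 (even): yield 2
  v=3 (odd): yield 3*2 = 6
Therefore ans = [0, 2, 2, 6].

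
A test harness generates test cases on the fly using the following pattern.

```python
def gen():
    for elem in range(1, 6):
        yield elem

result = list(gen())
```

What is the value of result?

Step 1: The generator yields each value from range(1, 6).
Step 2: list() consumes all yields: [1, 2, 3, 4, 5].
Therefore result = [1, 2, 3, 4, 5].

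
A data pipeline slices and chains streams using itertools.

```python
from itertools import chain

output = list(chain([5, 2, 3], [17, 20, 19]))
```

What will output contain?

Step 1: chain() concatenates iterables: [5, 2, 3] + [17, 20, 19].
Therefore output = [5, 2, 3, 17, 20, 19].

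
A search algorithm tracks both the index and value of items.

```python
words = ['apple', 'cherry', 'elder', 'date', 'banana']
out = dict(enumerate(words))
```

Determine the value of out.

Step 1: enumerate pairs indices with words:
  0 -> 'apple'
  1 -> 'cherry'
  2 -> 'elder'
  3 -> 'date'
  4 -> 'banana'
Therefore out = {0: 'apple', 1: 'cherry', 2: 'elder', 3: 'date', 4: 'banana'}.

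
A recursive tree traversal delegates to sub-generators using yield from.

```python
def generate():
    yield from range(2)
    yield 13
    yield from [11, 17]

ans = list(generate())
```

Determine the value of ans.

Step 1: Trace yields in order:
  yield 0
  yield 1
  yield 13
  yield 11
  yield 17
Therefore ans = [0, 1, 13, 11, 17].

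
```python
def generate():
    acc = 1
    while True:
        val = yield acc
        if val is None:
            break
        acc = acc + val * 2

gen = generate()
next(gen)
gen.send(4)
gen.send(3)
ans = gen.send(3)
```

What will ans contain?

Step 1: next() -> yield acc=1.
Step 2: send(4) -> val=4, acc = 1 + 4*2 = 9, yield 9.
Step 3: send(3) -> val=3, acc = 9 + 3*2 = 15, yield 15.
Step 4: send(3) -> val=3, acc = 15 + 3*2 = 21, yield 21.
Therefore ans = 21.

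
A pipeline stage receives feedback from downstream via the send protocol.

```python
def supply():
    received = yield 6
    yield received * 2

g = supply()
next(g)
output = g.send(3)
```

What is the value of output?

Step 1: next(g) advances to first yield, producing 6.
Step 2: send(3) resumes, received = 3.
Step 3: yield received * 2 = 3 * 2 = 6.
Therefore output = 6.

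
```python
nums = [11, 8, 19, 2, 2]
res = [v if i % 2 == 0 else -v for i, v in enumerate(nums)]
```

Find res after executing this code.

Step 1: For each (i, v), keep v if i is even, negate if odd:
  i=0 (even): keep 11
  i=1 (odd): negate to -8
  i=2 (even): keep 19
  i=3 (odd): negate to -2
  i=4 (even): keep 2
Therefore res = [11, -8, 19, -2, 2].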